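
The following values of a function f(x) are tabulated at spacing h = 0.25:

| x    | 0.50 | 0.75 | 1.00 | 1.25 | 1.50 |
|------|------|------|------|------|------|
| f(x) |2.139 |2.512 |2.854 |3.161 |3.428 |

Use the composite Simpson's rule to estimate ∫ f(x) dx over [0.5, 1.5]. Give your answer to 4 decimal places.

h = 0.25, n = 4.
(h/3)·[y₀ + 4y₁ + 2y₂ + 4y₃ + y₄] = 0.083333·(33.967) = 2.8306.

2.8306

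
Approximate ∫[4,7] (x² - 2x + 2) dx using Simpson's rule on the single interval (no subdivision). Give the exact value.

66

S = (b−a)/6 · [f(4) + 4f(5.5) + f(7)] = 0.5·[10 + 4·21.25 + 37] = 66.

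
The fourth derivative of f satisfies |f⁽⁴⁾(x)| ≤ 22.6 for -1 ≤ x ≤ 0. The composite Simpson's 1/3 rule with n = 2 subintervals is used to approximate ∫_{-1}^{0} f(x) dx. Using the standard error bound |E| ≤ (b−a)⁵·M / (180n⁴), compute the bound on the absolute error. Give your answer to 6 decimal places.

|E| ≤ (1)⁵·22.6 / (180·2⁴) = 22.6/2880 = 0.007847.

0.007847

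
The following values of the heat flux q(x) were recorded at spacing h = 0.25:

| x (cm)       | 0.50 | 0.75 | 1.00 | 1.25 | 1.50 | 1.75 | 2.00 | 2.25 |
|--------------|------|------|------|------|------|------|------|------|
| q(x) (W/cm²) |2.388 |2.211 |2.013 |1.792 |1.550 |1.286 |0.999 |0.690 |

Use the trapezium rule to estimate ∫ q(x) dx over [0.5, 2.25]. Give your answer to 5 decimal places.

2.84750

h = 0.25, n = 7.
(h/2)·[y₀ + 2y₁ + 2y₂ + 2y₃ + 2y₄ + 2y₅ + 2y₆ + y₇] = 0.125·(22.780) = 2.84750.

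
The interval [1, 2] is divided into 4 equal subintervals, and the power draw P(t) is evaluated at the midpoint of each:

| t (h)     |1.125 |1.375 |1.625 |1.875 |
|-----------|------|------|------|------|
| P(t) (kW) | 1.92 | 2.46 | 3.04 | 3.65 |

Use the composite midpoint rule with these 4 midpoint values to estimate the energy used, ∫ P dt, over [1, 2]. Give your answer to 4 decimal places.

2.7675

h = 0.25, n = 4.
h·[y(m₁) + y(m₂) + y(m₃) + y(m₄)] = 0.25·(11.07) = 2.7675.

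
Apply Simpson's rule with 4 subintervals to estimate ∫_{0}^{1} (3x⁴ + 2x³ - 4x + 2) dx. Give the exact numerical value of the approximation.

1.1015625

h = (1 − 0)/4 = 0.25.
Nodes x₀,…,x₄ = 0, 0.25, 0.5, 0.75, 1.
f(x) = 3x⁴ + 2x³ - 4x + 2: f₀=2, f₁=1.04296875, f₂=0.4375, f₃=0.79296875, f₄=3.
(h/3)·[f₀ + 4f₁ + 2f₂ + 4f₃ + f₄] = 0.083333·(13.21875) = 1.1015625.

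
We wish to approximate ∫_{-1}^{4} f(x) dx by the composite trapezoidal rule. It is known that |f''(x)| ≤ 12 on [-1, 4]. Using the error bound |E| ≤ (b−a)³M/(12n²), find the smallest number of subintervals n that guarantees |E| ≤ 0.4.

Need 1500/(12n²) ≤ 0.4.
n² ≥ 1500/(12·0.4) = 312.5 ⇒ n ≥ 17.6777, so the smallest n is 18.

18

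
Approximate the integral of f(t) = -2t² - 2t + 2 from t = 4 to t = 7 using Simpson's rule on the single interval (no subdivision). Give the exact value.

S = (b−a)/6 · [f(4) + 4f(5.5) + f(7)] = 0.5·[(-38) + 4·(-69.5) + (-110)] = -213.

-213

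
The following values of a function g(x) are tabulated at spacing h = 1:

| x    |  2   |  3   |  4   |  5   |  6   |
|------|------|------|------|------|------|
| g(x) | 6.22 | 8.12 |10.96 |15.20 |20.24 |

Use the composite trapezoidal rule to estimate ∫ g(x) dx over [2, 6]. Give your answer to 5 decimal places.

h = 1, n = 4.
(h/2)·[y₀ + 2y₁ + 2y₂ + 2y₃ + y₄] = 0.5·(95.02) = 47.51000.

47.51000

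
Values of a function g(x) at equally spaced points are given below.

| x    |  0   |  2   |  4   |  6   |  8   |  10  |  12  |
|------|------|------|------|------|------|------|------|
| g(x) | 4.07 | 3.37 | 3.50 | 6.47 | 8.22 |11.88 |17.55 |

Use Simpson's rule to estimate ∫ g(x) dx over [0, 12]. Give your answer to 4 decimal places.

87.9600

h = 2, n = 6.
(h/3)·[y₀ + 4y₁ + 2y₂ + 4y₃ + 2y₄ + 4y₅ + y₆] = 0.666667·(131.94) = 87.9600.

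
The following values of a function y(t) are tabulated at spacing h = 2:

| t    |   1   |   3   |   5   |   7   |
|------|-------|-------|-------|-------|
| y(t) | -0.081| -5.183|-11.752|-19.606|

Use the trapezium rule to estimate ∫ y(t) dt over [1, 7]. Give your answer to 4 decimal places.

-53.5570

h = 2, n = 3.
(h/2)·[y₀ + 2y₁ + 2y₂ + y₃] = 1·(-53.557) = -53.5570.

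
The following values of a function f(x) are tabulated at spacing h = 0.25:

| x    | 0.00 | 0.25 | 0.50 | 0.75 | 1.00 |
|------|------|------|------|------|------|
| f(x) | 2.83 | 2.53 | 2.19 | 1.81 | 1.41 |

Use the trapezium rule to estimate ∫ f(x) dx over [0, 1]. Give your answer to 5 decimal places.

h = 0.25, n = 4.
(h/2)·[y₀ + 2y₁ + 2y₂ + 2y₃ + y₄] = 0.125·(17.30) = 2.16250.

2.16250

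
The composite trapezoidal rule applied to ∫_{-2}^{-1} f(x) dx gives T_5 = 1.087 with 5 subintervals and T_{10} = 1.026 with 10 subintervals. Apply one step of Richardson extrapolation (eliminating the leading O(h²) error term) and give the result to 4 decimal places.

1.0057

R = (4·T_{10} − T_5) / 3 = (4·1.026 − 1.087)/3 = (3.017)/3 = 1.0057.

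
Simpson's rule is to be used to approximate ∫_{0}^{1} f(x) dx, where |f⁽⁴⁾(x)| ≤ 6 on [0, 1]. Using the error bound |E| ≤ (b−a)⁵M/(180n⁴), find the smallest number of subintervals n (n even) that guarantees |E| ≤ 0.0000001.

26

Need 6/(180n⁴) ≤ 0.0000001.
n⁴ ≥ 6/(180·0.0000001) = 333333 ⇒ n ≥ 24.0281, so the smallest even n is 26. (n must be even for Simpson's rule.)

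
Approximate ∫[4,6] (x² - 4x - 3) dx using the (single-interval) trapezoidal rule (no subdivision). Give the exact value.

6

T = (b−a)/2 · [f(4) + f(6)] = 1·[(-3) + 9] = 6.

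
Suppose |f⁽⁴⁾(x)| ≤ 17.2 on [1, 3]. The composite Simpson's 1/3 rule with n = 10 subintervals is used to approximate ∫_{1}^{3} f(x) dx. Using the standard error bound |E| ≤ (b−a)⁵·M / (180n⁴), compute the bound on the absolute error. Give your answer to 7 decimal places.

0.0003058

|E| ≤ (2)⁵·17.2 / (180·10⁴) = 550.4/1800000 = 0.0003058.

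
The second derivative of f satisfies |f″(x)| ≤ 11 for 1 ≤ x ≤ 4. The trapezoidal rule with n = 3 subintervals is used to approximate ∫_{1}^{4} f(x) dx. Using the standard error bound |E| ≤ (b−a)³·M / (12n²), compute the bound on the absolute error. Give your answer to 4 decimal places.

|E| ≤ (3)³·11 / (12·3²) = 297/108 = 2.7500.

2.7500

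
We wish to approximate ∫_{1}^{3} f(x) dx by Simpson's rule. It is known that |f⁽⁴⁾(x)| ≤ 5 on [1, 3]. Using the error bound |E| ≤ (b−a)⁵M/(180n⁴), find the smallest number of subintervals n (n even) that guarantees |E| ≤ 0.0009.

Need 160/(180n⁴) ≤ 0.0009.
n⁴ ≥ 160/(180·0.0009) = 987.654 ⇒ n ≥ 5.6060, so the smallest even n is 6. (n must be even for Simpson's rule.)

6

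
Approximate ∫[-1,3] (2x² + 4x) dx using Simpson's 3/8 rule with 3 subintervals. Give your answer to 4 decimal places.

34.6667

h = (3 − (-1))/3 = 1.333333.
Nodes x₀,…,x₃ = -1, 0.333333, 1.666667, 3.
f(x) = 2x² + 4x: f₀=-2, f₁=1.555556, f₂=12.222222, f₃=30.
(3h/8)·[f₀ + 3f₁ + 3f₂ + f₃] = 0.5·(69.333333) = 34.6667.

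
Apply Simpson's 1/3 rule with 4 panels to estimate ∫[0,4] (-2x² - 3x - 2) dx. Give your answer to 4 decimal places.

-74.6667

h = (4 − 0)/4 = 1.
Nodes x₀,…,x₄ = 0, 1, 2, 3, 4.
f(x) = -2x² - 3x - 2: f₀=-2, f₁=-7, f₂=-16, f₃=-29, f₄=-46.
(h/3)·[f₀ + 4f₁ + 2f₂ + 4f₃ + f₄] = 0.333333·(-224) = -74.6667.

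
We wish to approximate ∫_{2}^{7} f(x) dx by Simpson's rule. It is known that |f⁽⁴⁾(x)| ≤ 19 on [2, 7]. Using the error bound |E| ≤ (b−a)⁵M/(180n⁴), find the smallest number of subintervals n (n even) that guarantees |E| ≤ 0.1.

Need 59375/(180n⁴) ≤ 0.1.
n⁴ ≥ 59375/(180·0.1) = 3298.61 ⇒ n ≥ 7.5785, so the smallest even n is 8. (n must be even for Simpson's rule.)

8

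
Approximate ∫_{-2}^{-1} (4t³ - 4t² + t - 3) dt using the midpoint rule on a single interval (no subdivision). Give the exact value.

-27

M = (b−a)·f(-1.5) = 1·(-27) = -27.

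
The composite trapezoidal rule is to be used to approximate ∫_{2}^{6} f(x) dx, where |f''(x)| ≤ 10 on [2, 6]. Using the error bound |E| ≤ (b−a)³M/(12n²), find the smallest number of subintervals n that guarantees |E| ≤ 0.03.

43

Need 640/(12n²) ≤ 0.03.
n² ≥ 640/(12·0.03) = 1777.78 ⇒ n ≥ 42.1637, so the smallest n is 43.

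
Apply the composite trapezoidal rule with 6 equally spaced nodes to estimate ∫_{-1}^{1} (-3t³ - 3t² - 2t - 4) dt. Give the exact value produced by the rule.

h = (1 − (-1))/5 = 0.4.
Nodes t₀,…,t₅ = -1, -0.6, -0.2, 0.2, 0.6, 1.
f(t) = -3t³ - 3t² - 2t - 4: f₀=-2, f₁=-3.232, f₂=-3.696, f₃=-4.544, f₄=-6.928, f₅=-12.
(h/2)·[f₀ + 2f₁ + 2f₂ + 2f₃ + 2f₄ + f₅] = 0.2·(-50.8) = -10.16.

-10.16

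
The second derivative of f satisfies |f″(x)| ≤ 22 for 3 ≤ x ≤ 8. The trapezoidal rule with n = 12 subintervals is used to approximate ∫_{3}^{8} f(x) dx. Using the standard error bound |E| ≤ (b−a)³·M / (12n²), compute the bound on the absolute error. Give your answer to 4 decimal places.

|E| ≤ (5)³·22 / (12·12²) = 2750/1728 = 1.5914.

1.5914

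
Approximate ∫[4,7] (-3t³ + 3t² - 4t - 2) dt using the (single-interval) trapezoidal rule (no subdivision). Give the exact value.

T = (b−a)/2 · [f(4) + f(7)] = 1.5·[(-162) + (-912)] = -1611.

-1611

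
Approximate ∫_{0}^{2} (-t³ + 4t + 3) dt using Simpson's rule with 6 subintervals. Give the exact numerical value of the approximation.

10

h = (2 − 0)/6 = 0.333333.
Nodes t₀,…,t₆ = 0, 0.333333, 0.666667, 1, 1.333333, 1.666667, 2.
f(t) = -t³ + 4t + 3: f₀=3, f₁=4.296296, f₂=5.370370, f₃=6, f₄=5.962963, f₅=5.037037, f₆=3.
(h/3)·[f₀ + 4f₁ + 2f₂ + 4f₃ + 2f₄ + 4f₅ + f₆] = 0.111111·(90) = 10.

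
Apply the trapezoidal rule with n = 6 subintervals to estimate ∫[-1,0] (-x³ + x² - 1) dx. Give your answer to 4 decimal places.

-0.4051

h = (0 − (-1))/6 = 0.166667.
Nodes x₀,…,x₆ = -1, -0.833333, -0.666667, -0.5, -0.333333, -0.166667, 0.
f(x) = -x³ + x² - 1: f₀=1, f₁=0.273148, f₂=-0.259259, f₃=-0.625, f₄=-0.851852, f₅=-0.967593, f₆=-1.
(h/2)·[f₀ + 2f₁ + 2f₂ + 2f₃ + 2f₄ + 2f₅ + f₆] = 0.083333·(-4.861111) = -0.4051.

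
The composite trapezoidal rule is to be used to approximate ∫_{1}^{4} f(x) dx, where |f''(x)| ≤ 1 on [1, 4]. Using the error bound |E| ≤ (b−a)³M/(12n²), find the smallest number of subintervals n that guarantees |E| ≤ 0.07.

Need 27/(12n²) ≤ 0.07.
n² ≥ 27/(12·0.07) = 32.1429 ⇒ n ≥ 5.6695, so the smallest n is 6.

6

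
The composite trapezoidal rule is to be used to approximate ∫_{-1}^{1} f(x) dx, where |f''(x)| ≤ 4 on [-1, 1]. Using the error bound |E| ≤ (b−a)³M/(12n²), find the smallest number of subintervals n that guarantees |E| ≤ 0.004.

Need 32/(12n²) ≤ 0.004.
n² ≥ 32/(12·0.004) = 666.667 ⇒ n ≥ 25.8199, so the smallest n is 26.

26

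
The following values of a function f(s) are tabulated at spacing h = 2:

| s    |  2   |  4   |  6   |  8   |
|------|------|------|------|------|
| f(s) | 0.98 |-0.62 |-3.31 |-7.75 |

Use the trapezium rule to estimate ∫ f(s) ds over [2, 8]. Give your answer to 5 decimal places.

-14.63000

h = 2, n = 3.
(h/2)·[y₀ + 2y₁ + 2y₂ + y₃] = 1·(-14.63) = -14.63000.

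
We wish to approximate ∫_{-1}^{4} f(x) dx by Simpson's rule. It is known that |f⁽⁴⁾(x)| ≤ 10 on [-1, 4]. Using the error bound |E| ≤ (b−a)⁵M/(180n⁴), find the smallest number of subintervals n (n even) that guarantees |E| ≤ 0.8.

Need 31250/(180n⁴) ≤ 0.8.
n⁴ ≥ 31250/(180·0.8) = 217.014 ⇒ n ≥ 3.8381, so the smallest even n is 4. (n must be even for Simpson's rule.)

4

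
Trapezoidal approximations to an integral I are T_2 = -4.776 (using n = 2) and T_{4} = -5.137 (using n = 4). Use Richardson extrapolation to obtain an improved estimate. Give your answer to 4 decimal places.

-5.2573

R = (4·T_{4} − T_2) / 3 = (4·(-5.137) − (-4.776))/3 = (-15.772)/3 = -5.2573.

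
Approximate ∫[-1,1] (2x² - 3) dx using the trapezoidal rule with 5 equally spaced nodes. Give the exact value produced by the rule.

h = (1 − (-1))/4 = 0.5.
Nodes x₀,…,x₄ = -1, -0.5, 0, 0.5, 1.
f(x) = 2x² - 3: f₀=-1, f₁=-2.5, f₂=-3, f₃=-2.5, f₄=-1.
(h/2)·[f₀ + 2f₁ + 2f₂ + 2f₃ + f₄] = 0.25·(-18) = -4.5.

-4.5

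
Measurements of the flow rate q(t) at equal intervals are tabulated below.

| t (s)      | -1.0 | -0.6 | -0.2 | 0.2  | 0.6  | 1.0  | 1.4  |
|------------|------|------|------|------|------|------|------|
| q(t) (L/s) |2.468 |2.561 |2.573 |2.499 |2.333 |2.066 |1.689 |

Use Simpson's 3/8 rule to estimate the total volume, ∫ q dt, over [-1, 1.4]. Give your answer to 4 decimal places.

5.6631

h = 0.4, n = 6.
(3h/8)·[y₀ + 3y₁ + 3y₂ + 2y₃ + 3y₄ + 3y₅ + y₆] = 0.15·(37.754) = 5.6631.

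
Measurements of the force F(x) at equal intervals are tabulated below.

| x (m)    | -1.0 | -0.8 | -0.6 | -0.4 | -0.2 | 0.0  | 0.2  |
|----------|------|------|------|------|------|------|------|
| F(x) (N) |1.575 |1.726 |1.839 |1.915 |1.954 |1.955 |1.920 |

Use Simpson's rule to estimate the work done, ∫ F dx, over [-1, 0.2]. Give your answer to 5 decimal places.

2.23100

h = 0.2, n = 6.
(h/3)·[y₀ + 4y₁ + 2y₂ + 4y₃ + 2y₄ + 4y₅ + y₆] = 0.066667·(33.465) = 2.23100.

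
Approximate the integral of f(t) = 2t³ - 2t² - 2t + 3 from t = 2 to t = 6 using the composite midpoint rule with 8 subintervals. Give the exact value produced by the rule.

h = (6 − 2)/8 = 0.5.
Midpoints m₁,…,m₈ = 2.25, 2.75, 3.25, 3.75, 4.25, 4.75, 5.25, 5.75.
f(m₁)=11.15625, f(m₂)=23.96875, f(m₃)=44.03125, f(m₄)=72.84375, f(m₅)=111.90625, f(m₆)=162.71875, f(m₇)=226.78125, f(m₈)=305.59375.
h·[f(m₁) + f(m₂) + f(m₃) + f(m₄) + f(m₅) + f(m₆) + f(m₇) + f(m₈)] = 0.5·(959) = 479.5.

479.5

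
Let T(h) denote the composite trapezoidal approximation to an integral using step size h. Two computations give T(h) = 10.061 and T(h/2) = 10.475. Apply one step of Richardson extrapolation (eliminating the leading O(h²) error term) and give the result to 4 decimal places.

R = (4·T(h/2) − T(h)) / 3 = (4·10.475 − 10.061)/3 = (31.839)/3 = 10.6130.

10.6130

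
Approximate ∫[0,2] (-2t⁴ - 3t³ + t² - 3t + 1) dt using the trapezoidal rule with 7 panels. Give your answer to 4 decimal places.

-26.7855

h = (2 − 0)/7 = 0.285714.
Nodes t₀,…,t₇ = 0, 0.285714, 0.571429, 0.857143, 1.142857, 1.428571, 1.714286, 2.
f(t) = -2t⁴ - 3t³ + t² - 3t + 1: f₀=1, f₁=0.141191, f₂=-1.160766, f₃=-3.805498, f₄=-9.012495, f₅=-18.321116, f₆=-33.590587, f₇=-57.
(h/2)·[f₀ + 2f₁ + 2f₂ + 2f₃ + 2f₄ + 2f₅ + 2f₆ + f₇] = 0.142857·(-187.498542) = -26.7855.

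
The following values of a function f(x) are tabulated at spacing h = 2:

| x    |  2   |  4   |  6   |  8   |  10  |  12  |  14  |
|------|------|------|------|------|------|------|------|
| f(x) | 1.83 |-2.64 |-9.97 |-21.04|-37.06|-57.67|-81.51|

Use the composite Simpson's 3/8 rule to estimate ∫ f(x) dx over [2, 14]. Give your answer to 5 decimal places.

-332.83500

h = 2, n = 6.
(3h/8)·[y₀ + 3y₁ + 3y₂ + 2y₃ + 3y₄ + 3y₅ + y₆] = 0.75·(-443.78) = -332.83500.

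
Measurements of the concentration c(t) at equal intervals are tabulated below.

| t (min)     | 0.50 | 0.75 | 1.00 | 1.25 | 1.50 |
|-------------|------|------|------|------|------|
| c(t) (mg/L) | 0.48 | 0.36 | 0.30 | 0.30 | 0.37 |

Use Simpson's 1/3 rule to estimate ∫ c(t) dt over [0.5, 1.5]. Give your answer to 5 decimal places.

h = 0.25, n = 4.
(h/3)·[y₀ + 4y₁ + 2y₂ + 4y₃ + y₄] = 0.083333·(4.09) = 0.34083.

0.34083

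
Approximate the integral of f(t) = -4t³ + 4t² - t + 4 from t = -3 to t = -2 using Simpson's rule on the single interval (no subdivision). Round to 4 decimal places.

S = (b−a)/6 · [f(-3) + 4f(-2.5) + f(-2)] = 0.166667·[151 + 4·94 + 54] = 96.8333.

96.8333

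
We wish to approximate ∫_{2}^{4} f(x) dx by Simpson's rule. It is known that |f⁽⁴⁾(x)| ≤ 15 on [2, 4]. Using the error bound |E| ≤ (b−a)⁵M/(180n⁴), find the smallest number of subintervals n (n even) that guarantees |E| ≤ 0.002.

Need 480/(180n⁴) ≤ 0.002.
n⁴ ≥ 480/(180·0.002) = 1333.33 ⇒ n ≥ 6.0428, so the smallest even n is 8. (n must be even for Simpson's rule.)

8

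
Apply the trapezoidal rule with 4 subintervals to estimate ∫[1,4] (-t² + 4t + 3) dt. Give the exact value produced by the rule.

h = (4 − 1)/4 = 0.75.
Nodes t₀,…,t₄ = 1, 1.75, 2.5, 3.25, 4.
f(t) = -t² + 4t + 3: f₀=6, f₁=6.9375, f₂=6.75, f₃=5.4375, f₄=3.
(h/2)·[f₀ + 2f₁ + 2f₂ + 2f₃ + f₄] = 0.375·(47.25) = 17.71875.

17.71875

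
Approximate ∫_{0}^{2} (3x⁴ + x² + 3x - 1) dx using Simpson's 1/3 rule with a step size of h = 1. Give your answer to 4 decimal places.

26.6667

h = (2 − 0)/2 = 1.
Nodes x₀,…,x₂ = 0, 1, 2.
f(x) = 3x⁴ + x² + 3x - 1: f₀=-1, f₁=6, f₂=57.
(h/3)·[f₀ + 4f₁ + f₂] = 0.333333·(80) = 26.6667.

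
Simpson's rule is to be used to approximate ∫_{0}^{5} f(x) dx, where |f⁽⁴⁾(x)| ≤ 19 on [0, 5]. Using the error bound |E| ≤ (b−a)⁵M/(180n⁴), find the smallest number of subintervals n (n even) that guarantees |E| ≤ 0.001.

Need 59375/(180n⁴) ≤ 0.001.
n⁴ ≥ 59375/(180·0.001) = 329861 ⇒ n ≥ 23.9653, so the smallest even n is 24. (n must be even for Simpson's rule.)

24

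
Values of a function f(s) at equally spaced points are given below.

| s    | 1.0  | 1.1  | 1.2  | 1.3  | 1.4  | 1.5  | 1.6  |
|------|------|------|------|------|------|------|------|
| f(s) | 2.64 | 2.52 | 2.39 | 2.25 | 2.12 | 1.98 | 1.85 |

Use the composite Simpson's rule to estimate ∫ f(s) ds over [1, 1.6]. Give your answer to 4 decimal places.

1.3503

h = 0.1, n = 6.
(h/3)·[y₀ + 4y₁ + 2y₂ + 4y₃ + 2y₄ + 4y₅ + y₆] = 0.033333·(40.51) = 1.3503.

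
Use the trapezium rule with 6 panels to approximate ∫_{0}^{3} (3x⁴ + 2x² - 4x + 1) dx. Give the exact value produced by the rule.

h = (3 − 0)/6 = 0.5.
Nodes x₀,…,x₆ = 0, 0.5, 1, 1.5, 2, 2.5, 3.
f(x) = 3x⁴ + 2x² - 4x + 1: f₀=1, f₁=-0.3125, f₂=2, f₃=14.6875, f₄=49, f₅=120.6875, f₆=250.
(h/2)·[f₀ + 2f₁ + 2f₂ + 2f₃ + 2f₄ + 2f₅ + f₆] = 0.25·(623.125) = 155.78125.

155.78125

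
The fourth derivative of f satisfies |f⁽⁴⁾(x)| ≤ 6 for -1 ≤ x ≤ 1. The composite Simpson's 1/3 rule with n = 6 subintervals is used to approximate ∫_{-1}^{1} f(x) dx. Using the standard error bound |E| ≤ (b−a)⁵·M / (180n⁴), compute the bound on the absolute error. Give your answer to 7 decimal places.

0.0008230

|E| ≤ (2)⁵·6 / (180·6⁴) = 192/233280 = 0.0008230.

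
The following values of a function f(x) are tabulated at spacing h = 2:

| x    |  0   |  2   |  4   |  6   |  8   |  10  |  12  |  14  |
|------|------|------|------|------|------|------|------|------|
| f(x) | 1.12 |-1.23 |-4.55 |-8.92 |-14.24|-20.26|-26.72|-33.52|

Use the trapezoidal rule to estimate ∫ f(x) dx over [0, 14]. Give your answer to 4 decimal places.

-184.2400

h = 2, n = 7.
(h/2)·[y₀ + 2y₁ + 2y₂ + 2y₃ + 2y₄ + 2y₅ + 2y₆ + y₇] = 1·(-184.24) = -184.2400.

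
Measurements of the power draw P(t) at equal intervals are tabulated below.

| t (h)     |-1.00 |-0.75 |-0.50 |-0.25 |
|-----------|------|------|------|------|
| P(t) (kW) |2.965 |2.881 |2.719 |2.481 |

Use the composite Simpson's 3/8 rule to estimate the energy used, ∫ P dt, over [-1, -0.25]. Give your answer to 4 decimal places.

h = 0.25, n = 3.
(3h/8)·[y₀ + 3y₁ + 3y₂ + y₃] = 0.09375·(22.246) = 2.0856.

2.0856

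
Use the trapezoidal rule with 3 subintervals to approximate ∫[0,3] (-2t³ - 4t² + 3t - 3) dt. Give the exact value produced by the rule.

h = (3 − 0)/3 = 1.
Nodes t₀,…,t₃ = 0, 1, 2, 3.
f(t) = -2t³ - 4t² + 3t - 3: f₀=-3, f₁=-6, f₂=-29, f₃=-84.
(h/2)·[f₀ + 2f₁ + 2f₂ + f₃] = 0.5·(-157) = -78.5.

-78.5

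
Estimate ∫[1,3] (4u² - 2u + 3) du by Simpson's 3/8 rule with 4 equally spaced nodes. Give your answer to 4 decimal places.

h = (3 − 1)/3 = 0.666667.
Nodes u₀,…,u₃ = 1, 1.666667, 2.333333, 3.
f(u) = 4u² - 2u + 3: f₀=5, f₁=10.777778, f₂=20.111111, f₃=33.
(3h/8)·[f₀ + 3f₁ + 3f₂ + f₃] = 0.25·(130.666667) = 32.6667.

32.6667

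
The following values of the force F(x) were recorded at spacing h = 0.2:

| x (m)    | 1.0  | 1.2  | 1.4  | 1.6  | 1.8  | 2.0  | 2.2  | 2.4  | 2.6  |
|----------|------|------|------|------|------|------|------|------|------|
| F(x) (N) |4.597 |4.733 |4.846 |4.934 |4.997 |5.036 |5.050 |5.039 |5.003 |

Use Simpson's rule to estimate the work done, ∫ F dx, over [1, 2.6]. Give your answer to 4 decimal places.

7.8903

h = 0.2, n = 8.
(h/3)·[y₀ + 4y₁ + 2y₂ + 4y₃ + 2y₄ + 4y₅ + 2y₆ + 4y₇ + y₈] = 0.066667·(118.354) = 7.8903.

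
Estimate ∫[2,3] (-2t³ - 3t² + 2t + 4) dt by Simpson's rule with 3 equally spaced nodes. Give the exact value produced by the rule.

-42.5

h = (3 − 2)/2 = 0.5.
Nodes t₀,…,t₂ = 2, 2.5, 3.
f(t) = -2t³ - 3t² + 2t + 4: f₀=-20, f₁=-41, f₂=-71.
(h/3)·[f₀ + 4f₁ + f₂] = 0.166667·(-255) = -42.5.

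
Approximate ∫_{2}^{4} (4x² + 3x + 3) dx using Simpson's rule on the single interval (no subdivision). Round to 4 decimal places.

S = (b−a)/6 · [f(2) + 4f(3) + f(4)] = 0.333333·[25 + 4·48 + 79] = 98.6667.

98.6667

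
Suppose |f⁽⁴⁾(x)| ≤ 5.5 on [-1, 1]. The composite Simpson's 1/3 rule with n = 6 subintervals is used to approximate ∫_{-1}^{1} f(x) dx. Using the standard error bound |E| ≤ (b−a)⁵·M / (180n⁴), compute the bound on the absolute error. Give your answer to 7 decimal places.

0.0007545

|E| ≤ (2)⁵·5.5 / (180·6⁴) = 176/233280 = 0.0007545.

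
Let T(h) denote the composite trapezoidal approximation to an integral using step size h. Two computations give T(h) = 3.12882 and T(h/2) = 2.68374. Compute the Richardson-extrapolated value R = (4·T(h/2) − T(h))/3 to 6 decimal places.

R = (4·T(h/2) − T(h)) / 3 = (4·2.68374 − 3.12882)/3 = (7.60614)/3 = 2.535380.

2.535380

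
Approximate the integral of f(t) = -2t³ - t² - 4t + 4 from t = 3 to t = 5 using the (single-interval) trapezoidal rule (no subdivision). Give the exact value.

T = (b−a)/2 · [f(3) + f(5)] = 1·[(-71) + (-291)] = -362.

-362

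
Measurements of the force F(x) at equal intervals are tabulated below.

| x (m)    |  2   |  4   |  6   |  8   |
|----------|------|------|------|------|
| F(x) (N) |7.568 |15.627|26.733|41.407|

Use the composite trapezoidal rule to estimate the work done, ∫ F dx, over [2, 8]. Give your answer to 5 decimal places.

133.69500

h = 2, n = 3.
(h/2)·[y₀ + 2y₁ + 2y₂ + y₃] = 1·(133.695) = 133.69500.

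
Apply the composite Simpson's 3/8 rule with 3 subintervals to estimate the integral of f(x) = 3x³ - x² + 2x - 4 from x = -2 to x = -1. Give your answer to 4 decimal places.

-20.5833

h = (-1 − (-2))/3 = 0.333333.
Nodes x₀,…,x₃ = -2, -1.666667, -1.333333, -1.
f(x) = 3x³ - x² + 2x - 4: f₀=-36, f₁=-24, f₂=-15.555556, f₃=-10.
(3h/8)·[f₀ + 3f₁ + 3f₂ + f₃] = 0.125·(-164.666667) = -20.5833.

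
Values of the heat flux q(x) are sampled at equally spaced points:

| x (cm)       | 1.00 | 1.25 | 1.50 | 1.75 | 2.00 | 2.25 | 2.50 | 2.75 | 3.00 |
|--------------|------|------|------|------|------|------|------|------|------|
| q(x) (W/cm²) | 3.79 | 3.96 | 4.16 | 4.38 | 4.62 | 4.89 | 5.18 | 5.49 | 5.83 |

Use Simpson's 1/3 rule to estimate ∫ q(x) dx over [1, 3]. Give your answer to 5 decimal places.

h = 0.25, n = 8.
(h/3)·[y₀ + 4y₁ + 2y₂ + 4y₃ + 2y₄ + 4y₅ + 2y₆ + 4y₇ + y₈] = 0.083333·(112.42) = 9.36833.

9.36833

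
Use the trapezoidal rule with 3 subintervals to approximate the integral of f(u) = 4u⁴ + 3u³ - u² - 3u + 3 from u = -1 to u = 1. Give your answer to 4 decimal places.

h = (1 − (-1))/3 = 0.666667.
Nodes u₀,…,u₃ = -1, -0.333333, 0.333333, 1.
f(u) = 4u⁴ + 3u³ - u² - 3u + 3: f₀=6, f₁=3.827160, f₂=2.049383, f₃=6.
(h/2)·[f₀ + 2f₁ + 2f₂ + f₃] = 0.333333·(23.753086) = 7.9177.

7.9177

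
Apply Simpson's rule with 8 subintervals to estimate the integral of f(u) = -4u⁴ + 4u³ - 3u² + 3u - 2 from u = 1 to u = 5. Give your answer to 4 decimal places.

-1971.3333

h = (5 − 1)/8 = 0.5.
Nodes u₀,…,u₈ = 1, 1.5, 2, 2.5, 3, 3.5, 4, 4.5, 5.
f(u) = -4u⁴ + 4u³ - 3u² + 3u - 2: f₀=-2, f₁=-11, f₂=-40, f₃=-107, f₄=-236, f₅=-457, f₆=-806, f₇=-1325, f₈=-2062.
(h/3)·[f₀ + 4f₁ + 2f₂ + 4f₃ + 2f₄ + 4f₅ + 2f₆ + 4f₇ + f₈] = 0.166667·(-11828) = -1971.3333.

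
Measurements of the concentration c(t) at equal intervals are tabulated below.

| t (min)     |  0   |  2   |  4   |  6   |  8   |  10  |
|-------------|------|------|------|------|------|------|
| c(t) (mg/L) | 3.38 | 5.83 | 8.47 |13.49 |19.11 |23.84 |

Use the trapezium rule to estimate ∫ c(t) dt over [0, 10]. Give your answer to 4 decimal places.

h = 2, n = 5.
(h/2)·[y₀ + 2y₁ + 2y₂ + 2y₃ + 2y₄ + y₅] = 1·(121.02) = 121.0200.

121.0200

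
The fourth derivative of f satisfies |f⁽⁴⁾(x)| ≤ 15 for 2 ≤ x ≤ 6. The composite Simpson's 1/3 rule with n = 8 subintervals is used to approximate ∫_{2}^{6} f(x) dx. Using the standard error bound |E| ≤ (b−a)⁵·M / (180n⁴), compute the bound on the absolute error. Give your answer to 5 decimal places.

|E| ≤ (4)⁵·15 / (180·8⁴) = 15360/737280 = 0.02083.

0.02083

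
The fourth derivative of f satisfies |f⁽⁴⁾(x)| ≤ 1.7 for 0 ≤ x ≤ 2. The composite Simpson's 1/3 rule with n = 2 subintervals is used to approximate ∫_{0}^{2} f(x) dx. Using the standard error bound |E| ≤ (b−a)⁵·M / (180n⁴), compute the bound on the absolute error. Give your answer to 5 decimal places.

|E| ≤ (2)⁵·1.7 / (180·2⁴) = 54.4/2880 = 0.01889.

0.01889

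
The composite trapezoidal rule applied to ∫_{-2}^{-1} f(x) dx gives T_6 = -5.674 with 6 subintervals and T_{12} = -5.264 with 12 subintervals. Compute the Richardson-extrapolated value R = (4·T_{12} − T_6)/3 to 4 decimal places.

-5.1273

R = (4·T_{12} − T_6) / 3 = (4·(-5.264) − (-5.674))/3 = (-15.382)/3 = -5.1273.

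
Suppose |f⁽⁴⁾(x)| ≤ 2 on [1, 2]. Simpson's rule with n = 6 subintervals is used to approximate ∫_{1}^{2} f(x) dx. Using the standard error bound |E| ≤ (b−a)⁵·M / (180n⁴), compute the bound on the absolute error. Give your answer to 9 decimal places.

0.000008573

|E| ≤ (1)⁵·2 / (180·6⁴) = 2/233280 = 0.000008573.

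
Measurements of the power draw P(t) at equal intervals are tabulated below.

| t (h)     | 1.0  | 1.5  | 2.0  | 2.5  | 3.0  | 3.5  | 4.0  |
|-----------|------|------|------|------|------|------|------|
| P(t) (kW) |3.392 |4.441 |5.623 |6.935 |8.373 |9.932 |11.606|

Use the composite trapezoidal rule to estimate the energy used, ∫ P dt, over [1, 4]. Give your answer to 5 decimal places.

h = 0.5, n = 6.
(h/2)·[y₀ + 2y₁ + 2y₂ + 2y₃ + 2y₄ + 2y₅ + y₆] = 0.25·(85.606) = 21.40150.

21.40150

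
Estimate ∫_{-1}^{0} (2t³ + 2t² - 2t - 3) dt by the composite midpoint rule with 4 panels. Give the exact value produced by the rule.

-1.828125

h = (0 − (-1))/4 = 0.25.
Midpoints m₁,…,m₄ = -0.875, -0.625, -0.375, -0.125.
f(m₁)=-1.05859375, f(m₂)=-1.45703125, f(m₃)=-2.07421875, f(m₄)=-2.72265625.
h·[f(m₁) + f(m₂) + f(m₃) + f(m₄)] = 0.25·(-7.3125) = -1.828125.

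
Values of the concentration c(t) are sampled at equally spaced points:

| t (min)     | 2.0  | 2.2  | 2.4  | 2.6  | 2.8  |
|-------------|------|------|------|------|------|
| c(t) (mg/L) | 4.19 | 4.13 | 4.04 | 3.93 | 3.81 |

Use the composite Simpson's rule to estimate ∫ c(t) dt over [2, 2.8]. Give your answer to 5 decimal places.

h = 0.2, n = 4.
(h/3)·[y₀ + 4y₁ + 2y₂ + 4y₃ + y₄] = 0.066667·(48.32) = 3.22133.

3.22133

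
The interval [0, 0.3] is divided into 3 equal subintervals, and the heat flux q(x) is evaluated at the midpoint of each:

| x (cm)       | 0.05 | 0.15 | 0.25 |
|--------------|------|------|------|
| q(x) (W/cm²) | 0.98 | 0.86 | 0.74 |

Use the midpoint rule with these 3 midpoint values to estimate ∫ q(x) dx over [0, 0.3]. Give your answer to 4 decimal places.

0.2580

h = 0.1, n = 3.
h·[y(m₁) + y(m₂) + y(m₃)] = 0.1·(2.58) = 0.2580.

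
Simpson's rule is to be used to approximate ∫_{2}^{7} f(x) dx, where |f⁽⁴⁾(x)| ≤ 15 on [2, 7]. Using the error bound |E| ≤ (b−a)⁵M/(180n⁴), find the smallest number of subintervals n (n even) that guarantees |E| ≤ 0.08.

Need 46875/(180n⁴) ≤ 0.08.
n⁴ ≥ 46875/(180·0.08) = 3255.21 ⇒ n ≥ 7.5534, so the smallest even n is 8. (n must be even for Simpson's rule.)

8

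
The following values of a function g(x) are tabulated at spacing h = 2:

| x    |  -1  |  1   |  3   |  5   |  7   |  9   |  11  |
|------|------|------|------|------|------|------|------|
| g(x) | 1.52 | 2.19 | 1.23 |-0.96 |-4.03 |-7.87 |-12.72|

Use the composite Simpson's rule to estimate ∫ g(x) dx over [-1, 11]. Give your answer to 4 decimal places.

h = 2, n = 6.
(h/3)·[y₀ + 4y₁ + 2y₂ + 4y₃ + 2y₄ + 4y₅ + y₆] = 0.666667·(-43.36) = -28.9067.

-28.9067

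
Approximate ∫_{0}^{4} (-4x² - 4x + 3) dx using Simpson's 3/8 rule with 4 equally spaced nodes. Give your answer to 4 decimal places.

-105.3333

h = (4 − 0)/3 = 1.333333.
Nodes x₀,…,x₃ = 0, 1.333333, 2.666667, 4.
f(x) = -4x² - 4x + 3: f₀=3, f₁=-9.444444, f₂=-36.111111, f₃=-77.
(3h/8)·[f₀ + 3f₁ + 3f₂ + f₃] = 0.5·(-210.666667) = -105.3333.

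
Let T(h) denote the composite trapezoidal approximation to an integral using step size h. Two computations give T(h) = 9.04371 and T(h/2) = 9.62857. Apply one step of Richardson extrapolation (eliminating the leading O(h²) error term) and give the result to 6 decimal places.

R = (4·T(h/2) − T(h)) / 3 = (4·9.62857 − 9.04371)/3 = (29.47057)/3 = 9.823523.

9.823523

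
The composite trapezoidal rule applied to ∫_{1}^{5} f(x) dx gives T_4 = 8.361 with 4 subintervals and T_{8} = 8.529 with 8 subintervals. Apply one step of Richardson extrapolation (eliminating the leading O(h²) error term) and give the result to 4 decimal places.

R = (4·T_{8} − T_4) / 3 = (4·8.529 − 8.361)/3 = (25.755)/3 = 8.5850.

8.5850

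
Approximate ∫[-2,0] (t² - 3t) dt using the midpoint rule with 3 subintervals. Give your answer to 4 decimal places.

8.5926

h = (0 − (-2))/3 = 0.666667.
Midpoints m₁,…,m₃ = -1.666667, -1, -0.333333.
f(m₁)=7.777778, f(m₂)=4, f(m₃)=1.111111.
h·[f(m₁) + f(m₂) + f(m₃)] = 0.666667·(12.888889) = 8.5926.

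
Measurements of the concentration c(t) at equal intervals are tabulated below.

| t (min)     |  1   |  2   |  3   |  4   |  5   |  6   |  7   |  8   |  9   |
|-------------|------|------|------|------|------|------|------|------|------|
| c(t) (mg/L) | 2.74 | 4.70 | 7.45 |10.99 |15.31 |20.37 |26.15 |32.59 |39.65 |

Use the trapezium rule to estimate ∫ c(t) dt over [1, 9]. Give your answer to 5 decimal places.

h = 1, n = 8.
(h/2)·[y₀ + 2y₁ + 2y₂ + 2y₃ + 2y₄ + 2y₅ + 2y₆ + 2y₇ + y₈] = 0.5·(277.51) = 138.75500.

138.75500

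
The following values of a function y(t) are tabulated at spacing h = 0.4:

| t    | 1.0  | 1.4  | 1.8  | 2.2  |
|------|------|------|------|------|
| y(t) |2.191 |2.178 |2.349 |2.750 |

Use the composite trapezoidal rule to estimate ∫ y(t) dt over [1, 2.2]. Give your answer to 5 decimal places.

2.79900

h = 0.4, n = 3.
(h/2)·[y₀ + 2y₁ + 2y₂ + y₃] = 0.2·(13.995) = 2.79900.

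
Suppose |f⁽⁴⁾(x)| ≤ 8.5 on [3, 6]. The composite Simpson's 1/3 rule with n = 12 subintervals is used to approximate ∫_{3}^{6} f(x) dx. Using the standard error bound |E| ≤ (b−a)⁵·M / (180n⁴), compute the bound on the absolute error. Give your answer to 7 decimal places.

0.0005534

|E| ≤ (3)⁵·8.5 / (180·12⁴) = 2065.5/3732480 = 0.0005534.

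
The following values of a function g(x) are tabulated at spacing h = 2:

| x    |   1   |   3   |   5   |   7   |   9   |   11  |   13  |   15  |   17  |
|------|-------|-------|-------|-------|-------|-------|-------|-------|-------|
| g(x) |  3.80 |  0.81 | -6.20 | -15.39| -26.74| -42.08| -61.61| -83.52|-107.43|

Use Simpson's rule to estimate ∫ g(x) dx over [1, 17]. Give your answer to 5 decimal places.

-568.96667

h = 2, n = 8.
(h/3)·[y₀ + 4y₁ + 2y₂ + 4y₃ + 2y₄ + 4y₅ + 2y₆ + 4y₇ + y₈] = 0.666667·(-853.45) = -568.96667.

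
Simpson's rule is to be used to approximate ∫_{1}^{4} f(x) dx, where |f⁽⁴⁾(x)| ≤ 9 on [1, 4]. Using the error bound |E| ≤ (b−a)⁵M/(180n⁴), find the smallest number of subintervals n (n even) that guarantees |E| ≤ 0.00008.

20

Need 2187/(180n⁴) ≤ 0.00008.
n⁴ ≥ 2187/(180·0.00008) = 151875 ⇒ n ≥ 19.7411, so the smallest even n is 20. (n must be even for Simpson's rule.)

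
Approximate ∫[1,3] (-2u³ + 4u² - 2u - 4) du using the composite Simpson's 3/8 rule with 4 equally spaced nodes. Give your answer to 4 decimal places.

h = (3 − 1)/3 = 0.666667.
Nodes u₀,…,u₃ = 1, 1.666667, 2.333333, 3.
f(u) = -2u³ + 4u² - 2u - 4: f₀=-4, f₁=-5.481481, f₂=-12.296296, f₃=-28.
(3h/8)·[f₀ + 3f₁ + 3f₂ + f₃] = 0.25·(-85.333333) = -21.3333.

-21.3333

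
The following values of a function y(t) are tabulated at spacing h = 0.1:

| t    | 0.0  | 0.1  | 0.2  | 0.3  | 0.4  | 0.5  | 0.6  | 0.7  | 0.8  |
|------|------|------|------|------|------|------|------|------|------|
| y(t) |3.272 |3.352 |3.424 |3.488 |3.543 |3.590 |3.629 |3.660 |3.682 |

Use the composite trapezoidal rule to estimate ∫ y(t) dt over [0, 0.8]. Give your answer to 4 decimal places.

2.8163

h = 0.1, n = 8.
(h/2)·[y₀ + 2y₁ + 2y₂ + 2y₃ + 2y₄ + 2y₅ + 2y₆ + 2y₇ + y₈] = 0.05·(56.326) = 2.8163.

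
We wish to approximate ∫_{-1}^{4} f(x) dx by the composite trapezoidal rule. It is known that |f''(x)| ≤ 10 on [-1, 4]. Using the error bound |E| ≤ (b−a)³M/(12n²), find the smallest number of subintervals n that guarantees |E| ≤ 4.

Need 1250/(12n²) ≤ 4.
n² ≥ 1250/(12·4) = 26.0417 ⇒ n ≥ 5.1031, so the smallest n is 6.

6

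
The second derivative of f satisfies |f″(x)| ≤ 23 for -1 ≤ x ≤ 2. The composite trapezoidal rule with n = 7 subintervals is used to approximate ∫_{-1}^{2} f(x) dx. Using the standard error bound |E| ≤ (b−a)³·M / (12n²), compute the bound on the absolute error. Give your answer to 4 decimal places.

|E| ≤ (3)³·23 / (12·7²) = 621/588 = 1.0561.

1.0561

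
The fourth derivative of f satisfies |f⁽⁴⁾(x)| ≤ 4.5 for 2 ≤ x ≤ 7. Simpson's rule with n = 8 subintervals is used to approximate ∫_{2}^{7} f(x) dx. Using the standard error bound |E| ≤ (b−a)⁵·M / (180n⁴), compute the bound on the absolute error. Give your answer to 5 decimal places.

0.01907

|E| ≤ (5)⁵·4.5 / (180·8⁴) = 14062.5/737280 = 0.01907.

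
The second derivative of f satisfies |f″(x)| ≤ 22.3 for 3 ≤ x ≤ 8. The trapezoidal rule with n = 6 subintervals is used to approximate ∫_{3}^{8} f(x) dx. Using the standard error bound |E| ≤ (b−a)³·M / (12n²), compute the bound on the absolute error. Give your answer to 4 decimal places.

|E| ≤ (5)³·22.3 / (12·6²) = 2787.5/432 = 6.4525.

6.4525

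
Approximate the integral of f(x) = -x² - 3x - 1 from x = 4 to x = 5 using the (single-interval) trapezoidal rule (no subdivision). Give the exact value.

-35

T = (b−a)/2 · [f(4) + f(5)] = 0.5·[(-29) + (-41)] = -35.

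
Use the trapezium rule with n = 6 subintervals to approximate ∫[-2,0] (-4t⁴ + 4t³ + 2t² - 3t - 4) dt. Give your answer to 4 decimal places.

h = (0 − (-2))/6 = 0.333333.
Nodes t₀,…,t₆ = -2, -1.666667, -1.333333, -1, -0.666667, -0.333333, 0.
f(t) = -4t⁴ + 4t³ + 2t² - 3t - 4: f₀=-86, f₁=-42.827160, f₂=-18.567901, f₃=-7, f₄=-3.086420, f₅=-2.975309, f₆=-4.
(h/2)·[f₀ + 2f₁ + 2f₂ + 2f₃ + 2f₄ + 2f₅ + f₆] = 0.166667·(-238.913580) = -39.8189.

-39.8189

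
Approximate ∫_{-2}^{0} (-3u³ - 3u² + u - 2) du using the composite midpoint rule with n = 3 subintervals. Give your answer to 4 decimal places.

-2.4444

h = (0 − (-2))/3 = 0.666667.
Midpoints m₁,…,m₃ = -1.666667, -1, -0.333333.
f(m₁)=1.888889, f(m₂)=-3, f(m₃)=-2.555556.
h·[f(m₁) + f(m₂) + f(m₃)] = 0.666667·(-3.666667) = -2.4444.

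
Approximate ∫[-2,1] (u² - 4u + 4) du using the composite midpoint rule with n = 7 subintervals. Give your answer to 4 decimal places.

20.9541

h = (1 − (-2))/7 = 0.428571.
Midpoints m₁,…,m₇ = -1.785714, -1.357143, -0.928571, -0.5, -0.071429, 0.357143, 0.785714.
f(m₁)=14.331633, f(m₂)=11.270408, f(m₃)=8.576531, f(m₄)=6.25, f(m₅)=4.290816, f(m₆)=2.698980, f(m₇)=1.474490.
h·[f(m₁) + f(m₂) + f(m₃) + f(m₄) + f(m₅) + f(m₆) + f(m₇)] = 0.428571·(48.892857) = 20.9541.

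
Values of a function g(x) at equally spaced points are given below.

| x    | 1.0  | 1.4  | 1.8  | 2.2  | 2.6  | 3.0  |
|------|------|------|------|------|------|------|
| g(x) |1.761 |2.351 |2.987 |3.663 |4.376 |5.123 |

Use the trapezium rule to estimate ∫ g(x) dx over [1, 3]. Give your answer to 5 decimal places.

6.72760

h = 0.4, n = 5.
(h/2)·[y₀ + 2y₁ + 2y₂ + 2y₃ + 2y₄ + y₅] = 0.2·(33.638) = 6.72760.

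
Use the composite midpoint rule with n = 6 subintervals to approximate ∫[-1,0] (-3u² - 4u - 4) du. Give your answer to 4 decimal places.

-2.9931

h = (0 − (-1))/6 = 0.166667.
Midpoints m₁,…,m₆ = -0.916667, -0.75, -0.583333, -0.416667, -0.25, -0.083333.
f(m₁)=-2.854167, f(m₂)=-2.6875, f(m₃)=-2.6875, f(m₄)=-2.854167, f(m₅)=-3.1875, f(m₆)=-3.6875.
h·[f(m₁) + f(m₂) + f(m₃) + f(m₄) + f(m₅) + f(m₆)] = 0.166667·(-17.958333) = -2.9931.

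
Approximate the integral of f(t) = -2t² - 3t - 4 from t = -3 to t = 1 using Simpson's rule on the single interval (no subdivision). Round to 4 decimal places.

-22.6667

S = (b−a)/6 · [f(-3) + 4f(-1) + f(1)] = 0.666667·[(-13) + 4·(-3) + (-9)] = -22.6667.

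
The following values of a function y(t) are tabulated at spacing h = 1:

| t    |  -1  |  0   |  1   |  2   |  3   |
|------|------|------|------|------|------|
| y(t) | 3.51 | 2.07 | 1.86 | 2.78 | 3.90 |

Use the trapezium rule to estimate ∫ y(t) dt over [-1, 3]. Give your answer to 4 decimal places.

h = 1, n = 4.
(h/2)·[y₀ + 2y₁ + 2y₂ + 2y₃ + y₄] = 0.5·(20.83) = 10.4150.

10.4150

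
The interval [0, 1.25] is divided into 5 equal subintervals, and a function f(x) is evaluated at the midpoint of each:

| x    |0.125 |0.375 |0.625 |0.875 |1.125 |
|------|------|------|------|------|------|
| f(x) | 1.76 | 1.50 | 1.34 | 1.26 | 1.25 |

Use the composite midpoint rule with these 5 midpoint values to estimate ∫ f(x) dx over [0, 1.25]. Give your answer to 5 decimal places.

h = 0.25, n = 5.
h·[y(m₁) + y(m₂) + y(m₃) + y(m₄) + y(m₅)] = 0.25·(7.11) = 1.77750.

1.77750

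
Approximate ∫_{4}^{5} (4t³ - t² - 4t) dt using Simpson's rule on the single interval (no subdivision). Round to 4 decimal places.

330.6667

S = (b−a)/6 · [f(4) + 4f(4.5) + f(5)] = 0.166667·[224 + 4·326.25 + 455] = 330.6667.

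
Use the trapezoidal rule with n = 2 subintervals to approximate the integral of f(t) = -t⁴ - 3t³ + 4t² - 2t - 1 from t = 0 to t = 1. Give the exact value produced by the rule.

-1.71875

h = (1 − 0)/2 = 0.5.
Nodes t₀,…,t₂ = 0, 0.5, 1.
f(t) = -t⁴ - 3t³ + 4t² - 2t - 1: f₀=-1, f₁=-1.4375, f₂=-3.
(h/2)·[f₀ + 2f₁ + f₂] = 0.25·(-6.875) = -1.71875.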